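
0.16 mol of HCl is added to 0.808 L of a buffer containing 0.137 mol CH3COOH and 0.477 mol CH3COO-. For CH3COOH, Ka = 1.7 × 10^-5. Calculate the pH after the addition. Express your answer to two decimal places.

pH = 4.80

After neutralization: n(CH3COOH) = 0.297 mol, n(CH3COO-) = 0.317 mol.
pKa = −log(1.7 × 10^-5) = 4.770
pH = pKa + log(n_CH3COO-/n_CH3COOH) = 4.770 + log(0.317/0.297) = 4.770 + (+0.028)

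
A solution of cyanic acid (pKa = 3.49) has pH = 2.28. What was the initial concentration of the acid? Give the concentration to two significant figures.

C₀ = 9.0 × 10^-2 M

[H+] = 10^(-2.28) = 5.25 × 10^-3 M = x
Ka = 10^(−3.49) = 3.24 × 10^-4
Ka = x²/(C₀ − x) ⇒ C₀ = x + x²/Ka
C₀ = 5.25 × 10^-3 + (5.25 × 10^-3)²/(3.24 × 10^-4) = 9.03 × 10^-2 M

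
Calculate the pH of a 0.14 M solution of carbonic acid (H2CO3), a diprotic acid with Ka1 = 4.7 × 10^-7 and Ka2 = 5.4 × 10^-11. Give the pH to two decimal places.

Ka1 ≫ Ka2, so treat the first dissociation as the only significant source of H+.
Ka1 = x²/(0.14 − x) = 4.7 × 10^-7
x ≈ √(4.7 × 10^-7 × 0.14) = 2.57 × 10^-4 M
pH = −log(2.57 × 10^-4) = 3.59

pH = 3.59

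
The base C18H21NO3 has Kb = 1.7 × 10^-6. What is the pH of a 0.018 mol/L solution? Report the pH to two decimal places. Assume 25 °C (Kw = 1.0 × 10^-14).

pH = 10.24

C18H21NO3 + H2O ⇌ C18H22NO3+ + OH-
From the ICE table, Kb = x²/(0.018 − x) = 1.7 × 10^-6.
Assume x ≪ 0.018: x ≈ √(1.7 × 10^-6 × 0.018) = 1.75 × 10^-4 M
pOH = −log(1.75 × 10^-4) = 3.76; pH = 14.00 − 3.76 = 10.24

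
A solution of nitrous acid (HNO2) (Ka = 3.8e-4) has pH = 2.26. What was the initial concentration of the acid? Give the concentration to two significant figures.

C₀ = 8.5 × 10^-2 M

[H+] = 10^(-2.26) = 5.50 × 10^-3 M = x
Ka = x²/(C₀ − x) ⇒ C₀ = x + x²/Ka
C₀ = 5.50 × 10^-3 + (5.50 × 10^-3)²/(3.8 × 10^-4) = 8.51 × 10^-2 M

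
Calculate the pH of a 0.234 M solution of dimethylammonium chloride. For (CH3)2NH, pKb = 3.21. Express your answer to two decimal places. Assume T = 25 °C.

(CH3)2NH2+ is the conjugate acid of the weak base (CH3)2NH.
Kb = 10^(−3.21) = 6.17 × 10^-4
Ka = Kw/Kb = 1.0×10^-14 / 6.17 × 10^-4 = 1.62 × 10^-11
Ka = [H+]²/(0.234 − [H+]) = 1.62 × 10^-11
Since Ka ≪ C₀, [H+] ≈ √(Ka·C₀) = 1.95 × 10^-6 M.
([H+]/C₀ = 0.00083% < 5%, so the approximation holds.)
pH = −log[H+] = −log(1.95 × 10^-6) = 5.71

pH = 5.71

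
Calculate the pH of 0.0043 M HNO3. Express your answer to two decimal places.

HNO3 is a strong acid and dissociates completely, so [H+] = 0.0043 M.
pH = -log(0.0043) = 2.37

pH = 2.37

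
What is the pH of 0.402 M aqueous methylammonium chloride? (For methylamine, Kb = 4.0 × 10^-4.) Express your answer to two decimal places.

CH3NH3+ is the conjugate acid of the weak base CH3NH2.
Ka = Kw/Kb = 1.0×10^-14 / 4.0 × 10^-4 = 2.50 × 10^-11
Ka = [H+]²/(0.402 − [H+]) = 2.50 × 10^-11
Since Ka ≪ C₀, [H+] ≈ √(Ka·C₀) = 3.17 × 10^-6 M.
pH = −log(3.17 × 10^-6) = 5.50

pH = 5.50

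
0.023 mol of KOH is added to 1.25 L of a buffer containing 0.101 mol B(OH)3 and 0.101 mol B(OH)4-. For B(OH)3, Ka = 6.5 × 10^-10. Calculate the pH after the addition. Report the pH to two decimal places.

pH = 9.39

After neutralization: n(B(OH)3) = 0.078 mol, n(B(OH)4-) = 0.124 mol.
pKa = −log(6.5 × 10^-10) = 9.187
Henderson–Hasselbalch with mole ratio 0.124/0.078: pH = 9.187 + (+0.201)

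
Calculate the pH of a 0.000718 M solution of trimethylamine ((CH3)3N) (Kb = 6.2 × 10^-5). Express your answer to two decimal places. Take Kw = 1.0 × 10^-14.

(CH3)3N + H2O ⇌ (CH3)3NH+ + OH-
Let x = [OH-] at equilibrium. Kb = x²/(0.000718 − x).
The 5% rule fails; solving x² + Kb·x − Kb·C₀ = 0 exactly:
x = (−Kb + √(Kb² + 4·Kb·C₀))/2 = 1.82 × 10^-4 M
pOH = −log(1.82 × 10^-4) = 3.74; pH = 14.00 − 3.74 = 10.26

pH = 10.26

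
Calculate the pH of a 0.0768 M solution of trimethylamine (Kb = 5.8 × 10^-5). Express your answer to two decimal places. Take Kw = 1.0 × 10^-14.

(CH3)3N + H2O ⇌ (CH3)3NH+ + OH-
Kb = [OH-]²/(0.0768 − [OH-]) = 5.8 × 10^-5
Neglecting [OH-] in the denominator: [OH-] = √(5.8 × 10^-5 × 0.0768) = 2.11 × 10^-3 M
Check: 2.7% ionized — well under 5%, approximation valid.
pOH = −log(2.11 × 10^-3) = 2.68; pH = 14.00 − 2.68 = 11.32

pH = 11.32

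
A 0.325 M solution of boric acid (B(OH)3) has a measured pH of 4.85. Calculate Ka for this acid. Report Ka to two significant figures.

Ka = 6.1 × 10^-10

[H+] = 10^(-4.85) = 1.41 × 10^-5 M
At equilibrium [HA] = 0.325 − 1.41 × 10^-5 = 3.25 × 10^-1 M
Ka = [H+][A-]/[HA] = (1.41 × 10^-5)² / 3.25 × 10^-1 = 6.1 × 10^-10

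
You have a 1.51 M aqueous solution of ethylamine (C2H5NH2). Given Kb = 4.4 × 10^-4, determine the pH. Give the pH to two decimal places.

C2H5NH2 + H2O ⇌ C2H5NH3+ + OH-
From the ICE table, Kb = [OH-]²/(1.51 − [OH-]) = 4.4 × 10^-4.
Neglecting [OH-] in the denominator: [OH-] = √(4.4 × 10^-4 × 1.51) = 2.58 × 10^-2 M
pOH = −log(2.58 × 10^-2) = 1.59; pH = 14.00 − 1.59 = 12.41

pH = 12.41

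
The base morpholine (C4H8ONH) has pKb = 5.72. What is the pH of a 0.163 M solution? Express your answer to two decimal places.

C4H8ONH + H2O ⇌ C4H8ONH2+ + OH-
Kb = 10^(−5.72) = 1.91 × 10^-6
Let x = [OH-] at equilibrium. Kb = x²/(0.163 − x).
Since Kb ≪ C₀, x ≈ √(Kb·C₀) = 5.58 × 10^-4 M.
pOH = −log(5.58 × 10^-4) = 3.25; pH = 14.00 − 3.25 = 10.75

pH = 10.75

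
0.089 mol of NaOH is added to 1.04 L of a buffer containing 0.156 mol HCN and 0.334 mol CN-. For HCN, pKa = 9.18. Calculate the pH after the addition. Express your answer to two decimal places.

After neutralization: n(HCN) = 0.067 mol, n(CN-) = 0.423 mol.
pH = pKa + log([A⁻]/[HA]) = 9.18 + log(0.423/0.067) = 9.18 +0.800

pH = 9.98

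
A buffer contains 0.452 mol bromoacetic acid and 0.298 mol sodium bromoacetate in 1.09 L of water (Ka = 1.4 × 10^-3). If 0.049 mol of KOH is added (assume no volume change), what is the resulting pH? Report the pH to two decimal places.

OH- converts BrCH2COOH to BrCH2COO-: BrCH2COOH → 0.403 mol, BrCH2COO- → 0.347 mol.
pKa = −log(1.4 × 10^-3) = 2.854
Henderson–Hasselbalch with mole ratio 0.347/0.403: pH = 2.854 + (-0.065)

pH = 2.79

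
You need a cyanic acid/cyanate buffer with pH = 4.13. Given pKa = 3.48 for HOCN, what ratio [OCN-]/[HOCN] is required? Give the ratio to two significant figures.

pH = pKa + log(r) ⇒ log(r) = 4.13 − 3.48 = +0.65
r = [OCN-]/[HOCN] = 10^(+0.65) = 4.47

ratio = 4.5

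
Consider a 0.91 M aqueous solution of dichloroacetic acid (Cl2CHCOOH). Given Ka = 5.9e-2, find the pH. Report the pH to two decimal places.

pH = 0.69

Cl2CHCOOH ⇌ Cl2CHCOO- + H+
From the ICE table, Ka = [H+]²/(0.91 − [H+]) = 5.9 × 10^-2.
The 5% rule fails; solving [H+]² + Ka·[H+] − Ka·C₀ = 0 exactly:
[H+] = (−Ka + √(Ka² + 4·Ka·C₀))/2 = 2.04 × 10^-1 M
pH = −log(2.04 × 10^-1) = 0.69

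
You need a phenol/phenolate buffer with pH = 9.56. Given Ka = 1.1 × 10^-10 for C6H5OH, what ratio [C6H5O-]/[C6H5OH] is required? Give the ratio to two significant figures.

ratio = 0.40

pKa = -log(1.1 × 10^-10) = 9.959
pH = pKa + log(r) ⇒ log(r) = 9.56 − 9.959 = -0.399
r = [C6H5O-]/[C6H5OH] = 10^(-0.399) = 0.399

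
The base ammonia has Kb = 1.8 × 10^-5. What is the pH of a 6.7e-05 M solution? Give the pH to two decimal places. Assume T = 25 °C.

pH = 9.43

NH3 + H2O ⇌ NH4+ + OH-
From the ICE table, Kb = [OH-]²/(6.7e-05 − [OH-]) = 1.8 × 10^-5.
The 5% rule fails; solving [OH-]² + Kb·[OH-] − Kb·C₀ = 0 exactly:
[OH-] = [−1.8e-05 + √(1.8e-05² + 4.82e-09)]/2 = 2.69 × 10^-5 M
pOH = −log(2.69 × 10^-5) = 4.57; pH = 14.00 − 4.57 = 9.43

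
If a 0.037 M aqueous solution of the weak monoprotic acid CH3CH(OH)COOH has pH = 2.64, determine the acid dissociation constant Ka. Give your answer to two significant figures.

[H+] = 10^(-2.64) = 2.29 × 10^-3 M
At equilibrium [HA] = 0.037 − 2.29 × 10^-3 = 3.47 × 10^-2 M
Ka = [H+][A-]/[HA] = (2.29 × 10^-3)² / 3.47 × 10^-2 = 1.5 × 10^-4

Ka = 1.5 × 10^-4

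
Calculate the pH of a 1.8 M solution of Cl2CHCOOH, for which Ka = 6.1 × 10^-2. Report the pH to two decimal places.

pH = 0.52

Cl2CHCOOH ⇌ Cl2CHCOO- + H+
Ka = x²/(1.8 − x) = 6.1 × 10^-2
Here C₀/Ka ≈ 29.5, so the small-x approximation fails. Use the quadratic:
x = [−0.061 + √(0.061² + 0.439)]/2 = 3.02 × 10^-1 M
pH = −log(3.02 × 10^-1) = 0.52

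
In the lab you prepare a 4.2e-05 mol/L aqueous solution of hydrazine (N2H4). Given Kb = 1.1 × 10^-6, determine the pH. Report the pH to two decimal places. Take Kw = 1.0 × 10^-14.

N2H4 + H2O ⇌ N2H5+ + OH-
From the ICE table, Kb = [OH-]²/(4.2e-05 − [OH-]) = 1.1 × 10^-6.
Here C₀/Kb ≈ 38.2, so the small-[OH-] approximation fails. Use the quadratic:
[OH-] = [−1.1e-06 + √(1.1e-06² + 1.85e-10)]/2 = 6.27 × 10^-6 M
pOH = −log(6.27 × 10^-6) = 5.20; pH = 14.00 − 5.20 = 8.80

pH = 8.80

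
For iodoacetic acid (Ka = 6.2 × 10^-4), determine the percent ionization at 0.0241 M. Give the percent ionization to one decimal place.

ICH2COOH ⇌ ICH2COO- + H+; let x = [H+] at equilibrium.
Solve x² + 0.00062x − 1.49e-05 = 0 → x = 3.57 × 10^-3 M
% ionization = x/C₀ × 100% = 3.57 × 10^-3/0.0241 × 100% = 14.8%

14.8%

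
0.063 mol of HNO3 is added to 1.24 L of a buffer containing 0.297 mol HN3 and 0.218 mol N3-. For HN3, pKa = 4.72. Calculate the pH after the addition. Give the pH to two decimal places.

pH = 4.35

Added H+ converts N3- to HN3: HN3 → 0.36 mol, N3- → 0.155 mol.
pH = pKa + log(n_N3-/n_HN3) = 4.72 + log(0.155/0.36) = 4.72 + (-0.366)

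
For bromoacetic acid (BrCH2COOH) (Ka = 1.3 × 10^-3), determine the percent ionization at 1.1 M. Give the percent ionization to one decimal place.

BrCH2COOH ⇌ BrCH2COO- + H+; let x = [H+] at equilibrium.
x ≈ √(Ka·C₀) = √(1.3 × 10^-3 × 1.1) = 3.78 × 10^-2 M
Fraction ionized = 3.78 × 10^-2 / 1.1 = 0.0344 → 3.4%

3.4%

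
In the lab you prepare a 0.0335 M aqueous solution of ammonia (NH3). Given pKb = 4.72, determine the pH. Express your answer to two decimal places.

NH3 + H2O ⇌ NH4+ + OH-
Kb = 10^(−4.72) = 1.91 × 10^-5
Kb = x²/(0.0335 − x) = 1.91 × 10^-5
Since Kb ≪ C₀, x ≈ √(Kb·C₀) = 8.00 × 10^-4 M.
(x/C₀ = 2.4% < 5%, so the approximation holds.)
pOH = −log(8.00 × 10^-4) = 3.10; pH = 14.00 − 3.10 = 10.90

pH = 10.90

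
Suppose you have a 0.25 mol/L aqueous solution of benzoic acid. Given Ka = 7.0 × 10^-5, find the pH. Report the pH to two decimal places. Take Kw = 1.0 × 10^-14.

C6H5COOH ⇌ C6H5COO- + H+
Ka = x²/(0.25 − x) = 7.0 × 10^-5
Assume x ≪ 0.25: x ≈ √(7.0 × 10^-5 × 0.25) = 4.18 × 10^-3 M
Check: 1.7% ionized — well under 5%, approximation valid.
pH = −log[H+] = −log(4.18 × 10^-3) = 2.38

pH = 2.38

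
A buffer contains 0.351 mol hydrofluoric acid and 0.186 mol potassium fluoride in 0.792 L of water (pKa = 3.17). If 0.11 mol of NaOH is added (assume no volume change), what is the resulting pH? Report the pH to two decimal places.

OH- converts HF to F-: HF → 0.241 mol, F- → 0.296 mol.
pH = pKa + log(n_F-/n_HF) = 3.17 + log(0.296/0.241) = 3.17 + (+0.089)

pH = 3.26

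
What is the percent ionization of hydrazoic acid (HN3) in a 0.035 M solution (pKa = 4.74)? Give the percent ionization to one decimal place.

HN3 ⇌ N3- + H+; let x = [H+] at equilibrium.
Ka = 10^(−4.74) = 1.82 × 10^-5
x ≈ √(Ka·C₀) = √(1.82 × 10^-5 × 0.035) = 7.98 × 10^-4 M
Fraction ionized = 7.98 × 10^-4 / 0.035 = 0.0228 → 2.3%

2.3%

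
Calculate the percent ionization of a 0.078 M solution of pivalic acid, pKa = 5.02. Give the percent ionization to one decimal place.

1.1%

(CH3)3CCOOH ⇌ (CH3)3CCOO- + H+; let x = [H+] at equilibrium.
Ka = 10^(−5.02) = 9.55 × 10^-6
x ≈ √(Ka·C₀) = √(9.55 × 10^-6 × 0.078) = 8.63 × 10^-4 M
Fraction ionized = 8.63 × 10^-4 / 0.078 = 0.0111 → 1.1%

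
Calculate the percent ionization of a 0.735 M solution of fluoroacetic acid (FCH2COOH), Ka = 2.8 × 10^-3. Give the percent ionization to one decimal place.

6.0%

FCH2COOH ⇌ FCH2COO- + H+; let x = [H+] at equilibrium.
Ka = x²/(C₀ − x); solving the quadratic gives x = 4.40 × 10^-2 M.
Fraction ionized = 4.40 × 10^-2 / 0.735 = 0.0599 → 6.0%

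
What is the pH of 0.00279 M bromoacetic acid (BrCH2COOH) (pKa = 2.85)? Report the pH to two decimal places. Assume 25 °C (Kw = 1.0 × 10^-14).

BrCH2COOH ⇌ BrCH2COO- + H+
Ka = 10^(−2.85) = 1.41 × 10^-3
Ka = [H+]²/(0.00279 − [H+]) = 1.41 × 10^-3
The 5% rule fails; solving [H+]² + Ka·[H+] − Ka·C₀ = 0 exactly:
[H+] = (−Ka + √(Ka² + 4·Ka·C₀))/2 = 1.40 × 10^-3 M
pH = −log(1.40 × 10^-3) = 2.85

pH = 2.85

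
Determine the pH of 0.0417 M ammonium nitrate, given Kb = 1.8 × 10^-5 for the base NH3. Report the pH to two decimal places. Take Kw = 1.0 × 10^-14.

NH4+ is the conjugate acid of the weak base NH3.
Ka = Kw/Kb = 1.0×10^-14 / 1.8 × 10^-5 = 5.56 × 10^-10
From the ICE table, Ka = [H+]²/(0.0417 − [H+]) = 5.56 × 10^-10.
Neglecting [H+] in the denominator: [H+] = √(5.56 × 10^-10 × 0.0417) = 4.82 × 10^-6 M
pH = −log[H+] = −log(4.82 × 10^-6) = 5.32

pH = 5.32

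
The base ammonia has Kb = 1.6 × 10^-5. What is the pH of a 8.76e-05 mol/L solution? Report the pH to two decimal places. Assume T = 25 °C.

NH3 + H2O ⇌ NH4+ + OH-
From the ICE table, Kb = [OH-]²/(8.76e-05 − [OH-]) = 1.6 × 10^-5.
Here C₀/Kb ≈ 5.48, so the small-[OH-] approximation fails. Use the quadratic:
[OH-] = [−1.6e-05 + √(1.6e-05² + 5.61e-09)]/2 = 3.03 × 10^-5 M
pOH = 4.52, so pH = 14.00 − pOH = 9.48

pH = 9.48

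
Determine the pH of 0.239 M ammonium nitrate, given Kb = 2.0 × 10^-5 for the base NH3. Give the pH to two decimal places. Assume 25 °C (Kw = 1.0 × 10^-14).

pH = 4.96

NH4+ is the conjugate acid of the weak base NH3.
Ka = Kw/Kb = 1.0×10^-14 / 2.0 × 10^-5 = 5.00 × 10^-10
Ka = [H+]²/(0.239 − [H+]) = 5.00 × 10^-10
Neglecting [H+] in the denominator: [H+] = √(5.00 × 10^-10 × 0.239) = 1.09 × 10^-5 M
([H+]/C₀ = 0.0046% < 5%, so the approximation holds.)
pH = −log(1.09 × 10^-5) = 4.96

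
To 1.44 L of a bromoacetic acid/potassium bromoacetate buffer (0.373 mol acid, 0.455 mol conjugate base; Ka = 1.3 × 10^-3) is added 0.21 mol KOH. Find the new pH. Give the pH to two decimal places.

pH = 3.50

OH- converts BrCH2COOH to BrCH2COO-: BrCH2COOH → 0.163 mol, BrCH2COO- → 0.665 mol.
pKa = −log(1.3 × 10^-3) = 2.886
pH = pKa + log(n_BrCH2COO-/n_BrCH2COOH) = 2.886 + log(0.665/0.163) = 2.886 + (+0.611)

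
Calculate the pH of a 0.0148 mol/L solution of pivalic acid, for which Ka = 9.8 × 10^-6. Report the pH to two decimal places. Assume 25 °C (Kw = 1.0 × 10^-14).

pH = 3.42

(CH3)3CCOOH ⇌ (CH3)3CCOO- + H+
Ka = [H+]²/(0.0148 − [H+]) = 9.8 × 10^-6
Assume [H+] ≪ 0.0148: [H+] ≈ √(9.8 × 10^-6 × 0.0148) = 3.81 × 10^-4 M
Check: 2.6% ionized — well under 5%, approximation valid.
pH = −log[H+] = −log(3.81 × 10^-4) = 3.42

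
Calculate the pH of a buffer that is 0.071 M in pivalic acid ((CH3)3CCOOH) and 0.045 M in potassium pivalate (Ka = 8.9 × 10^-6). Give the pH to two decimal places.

pKa = −log(8.9 × 10^-6) = 5.051
Henderson–Hasselbalch: pH = pKa + log([(CH3)3CCOO-]/[(CH3)3CCOOH]) = 5.051 + log(0.045/0.071)
pH = 5.051 + (-0.198) = 4.85

pH = 4.85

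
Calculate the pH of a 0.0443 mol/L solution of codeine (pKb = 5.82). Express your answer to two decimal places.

C18H21NO3 + H2O ⇌ C18H22NO3+ + OH-
Kb = 10^(−5.82) = 1.51 × 10^-6
Kb = x²/(0.0443 − x) = 1.51 × 10^-6
Neglecting x in the denominator: x = √(1.51 × 10^-6 × 0.0443) = 2.59 × 10^-4 M
pOH = −log(2.59 × 10^-4) = 3.59; pH = 14.00 − 3.59 = 10.41

pH = 10.41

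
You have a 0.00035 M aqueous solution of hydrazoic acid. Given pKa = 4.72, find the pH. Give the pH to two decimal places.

pH = 4.14

HN3 ⇌ N3- + H+
Ka = 10^(−4.72) = 1.91 × 10^-5
Ka = [H+]²/(0.00035 − [H+]) = 1.91 × 10^-5
Here C₀/Ka ≈ 18.3, so the small-[H+] approximation fails. Use the quadratic:
[H+] = [−1.91e-05 + √(1.91e-05² + 2.67e-08)]/2 = 7.28 × 10^-5 M
pH = −log[H+] = −log(7.28 × 10^-5) = 4.14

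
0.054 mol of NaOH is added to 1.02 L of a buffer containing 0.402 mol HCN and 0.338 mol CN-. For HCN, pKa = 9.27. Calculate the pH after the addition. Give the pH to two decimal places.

pH = 9.32

After neutralization: n(HCN) = 0.348 mol, n(CN-) = 0.392 mol.
pH = pKa + log(n_CN-/n_HCN) = 9.27 + log(0.392/0.348) = 9.27 + (+0.052)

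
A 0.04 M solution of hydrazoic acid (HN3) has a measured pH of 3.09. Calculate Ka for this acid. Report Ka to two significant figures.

[H+] = 10^(-3.09) = 8.13 × 10^-4 M
At equilibrium [HA] = 0.04 − 8.13 × 10^-4 = 3.92 × 10^-2 M
Ka = [H+][A-]/[HA] = (8.13 × 10^-4)² / 3.92 × 10^-2 = 1.7 × 10^-5

Ka = 1.7 × 10^-5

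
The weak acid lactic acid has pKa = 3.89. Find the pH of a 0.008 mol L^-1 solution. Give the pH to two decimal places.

CH3CH(OH)COOH ⇌ CH3CH(OH)COO- + H+
Ka = 10^(−3.89) = 1.29 × 10^-4
Ka = x²/(0.008 − x) = 1.29 × 10^-4
The 5% rule fails; solving x² + Ka·x − Ka·C₀ = 0 exactly:
x = (−Ka + √(Ka² + 4·Ka·C₀))/2 = 9.53 × 10^-4 M
pH = −log[H+] = −log(9.53 × 10^-4) = 3.02

pH = 3.02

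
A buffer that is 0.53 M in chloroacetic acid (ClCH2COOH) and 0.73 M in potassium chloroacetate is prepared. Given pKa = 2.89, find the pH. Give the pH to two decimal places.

pH = pKa + log([A⁻]/[HA]) = 2.89 + log(0.73/0.53)
pH = 2.89 + (+0.139) = 3.03

pH = 3.03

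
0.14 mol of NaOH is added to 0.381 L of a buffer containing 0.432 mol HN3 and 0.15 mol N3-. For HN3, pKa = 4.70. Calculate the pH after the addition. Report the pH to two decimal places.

pH = 4.70

After neutralization: n(HN3) = 0.292 mol, n(N3-) = 0.29 mol.
Henderson–Hasselbalch with mole ratio 0.29/0.292: pH = 4.70 + (-0.003)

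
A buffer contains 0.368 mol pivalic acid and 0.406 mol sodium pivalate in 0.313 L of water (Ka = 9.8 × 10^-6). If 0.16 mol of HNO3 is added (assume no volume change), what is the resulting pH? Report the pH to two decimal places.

pH = 4.68

Added H+ converts (CH3)3CCOO- to (CH3)3CCOOH: (CH3)3CCOOH → 0.528 mol, (CH3)3CCOO- → 0.246 mol.
pKa = −log(9.8 × 10^-6) = 5.009
Henderson–Hasselbalch with mole ratio 0.246/0.528: pH = 5.009 + (-0.332)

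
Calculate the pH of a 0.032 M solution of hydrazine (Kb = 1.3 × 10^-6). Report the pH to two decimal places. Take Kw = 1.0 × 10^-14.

pH = 10.31

N2H4 + H2O ⇌ N2H5+ + OH-
From the ICE table, Kb = x²/(0.032 − x) = 1.3 × 10^-6.
Neglecting x in the denominator: x = √(1.3 × 10^-6 × 0.032) = 2.04 × 10^-4 M
Check: 0.64% ionized — well under 5%, approximation valid.
pOH = 3.69, so pH = 14.00 − pOH = 10.31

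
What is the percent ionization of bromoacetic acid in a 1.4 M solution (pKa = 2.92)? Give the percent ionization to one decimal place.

2.9%

BrCH2COOH ⇌ BrCH2COO- + H+; let x = [H+] at equilibrium.
Ka = 10^(−2.92) = 1.20 × 10^-3
x ≈ √(Ka·C₀) = √(1.20 × 10^-3 × 1.4) = 4.10 × 10^-2 M
Fraction ionized = 4.10 × 10^-2 / 1.4 = 0.0293 → 2.9%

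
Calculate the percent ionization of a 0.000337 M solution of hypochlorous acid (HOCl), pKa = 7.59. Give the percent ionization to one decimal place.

0.9%

HOCl ⇌ OCl- + H+; let x = [H+] at equilibrium.
Ka = 10^(−7.59) = 2.57 × 10^-8
x ≈ √(Ka·C₀) = √(2.57 × 10^-8 × 0.000337) = 2.94 × 10^-6 M
Fraction ionized = 2.94 × 10^-6 / 0.000337 = 0.0087 → 0.9%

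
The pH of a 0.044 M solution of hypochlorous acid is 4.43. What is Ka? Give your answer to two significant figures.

Ka = 3.1 × 10^-8

[H+] = 10^(-4.43) = 3.72 × 10^-5 M
At equilibrium [HA] = 0.044 − 3.72 × 10^-5 = 4.40 × 10^-2 M
Ka = [H+][A-]/[HA] = (3.72 × 10^-5)² / 4.40 × 10^-2 = 3.1 × 10^-8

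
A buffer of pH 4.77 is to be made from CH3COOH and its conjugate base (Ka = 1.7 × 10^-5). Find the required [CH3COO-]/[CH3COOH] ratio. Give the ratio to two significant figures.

ratio = 1.0

pKa = -log(1.7 × 10^-5) = 4.770
pH = pKa + log(r) ⇒ log(r) = 4.77 − 4.770 = +0.000
r = [CH3COO-]/[CH3COOH] = 10^(+0.000) = 1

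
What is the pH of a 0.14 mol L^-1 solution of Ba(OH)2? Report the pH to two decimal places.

Ba(OH)2 is a strong base (each formula unit releases 2 OH-); [OH-] = 0.28 M.
pOH = -log(0.28) = 0.55
pH = 14.00 - 0.55 = 13.45

pH = 13.45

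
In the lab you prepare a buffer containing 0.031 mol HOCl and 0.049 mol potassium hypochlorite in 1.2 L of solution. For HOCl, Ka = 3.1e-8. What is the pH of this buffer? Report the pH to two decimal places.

pKa = −log(3.1 × 10^-8) = 7.509
Henderson–Hasselbalch: pH = pKa + log([OCl-]/[HOCl]) = 7.509 + log(0.049/0.031)
pH = 7.509 + (+0.199) = 7.71

pH = 7.71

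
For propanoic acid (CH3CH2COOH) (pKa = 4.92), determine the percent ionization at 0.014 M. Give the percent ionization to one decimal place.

CH3CH2COOH ⇌ CH3CH2COO- + H+; let x = [H+] at equilibrium.
Ka = 10^(−4.92) = 1.20 × 10^-5
x ≈ √(Ka·C₀) = √(1.20 × 10^-5 × 0.014) = 4.10 × 10^-4 M
Fraction ionized = 4.10 × 10^-4 / 0.014 = 0.0293 → 2.9%

2.9%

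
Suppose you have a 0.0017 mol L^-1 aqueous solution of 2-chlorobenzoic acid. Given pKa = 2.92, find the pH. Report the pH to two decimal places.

pH = 3.02

ClC6H4COOH ⇌ ClC6H4COO- + H+
Ka = 10^(−2.92) = 1.20 × 10^-3
From the ICE table, Ka = [H+]²/(0.0017 − [H+]) = 1.20 × 10^-3.
[H+] is not negligible relative to C₀; solve [H+]² + 0.0012·[H+] − 2.04e-06 = 0.
[H+] = (−Ka + √(Ka² + 4·Ka·C₀))/2 = 9.49 × 10^-4 M
pH = −log(9.49 × 10^-4) = 3.02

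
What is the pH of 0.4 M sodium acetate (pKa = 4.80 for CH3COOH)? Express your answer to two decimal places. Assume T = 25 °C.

CH3COO- is the conjugate base of the weak acid CH3COOH.
Ka = 10^(−4.80) = 1.58 × 10^-5
Kb = Kw/Ka = 1.0×10^-14 / 1.58 × 10^-5 = 6.33 × 10^-10
From the ICE table, Kb = [OH-]²/(0.4 − [OH-]) = 6.33 × 10^-10.
Neglecting [OH-] in the denominator: [OH-] = √(6.33 × 10^-10 × 0.4) = 1.59 × 10^-5 M
([OH-]/C₀ = 0.004% < 5%, so the approximation holds.)
pOH = 4.80, so pH = 14.00 − pOH = 9.20

pH = 9.20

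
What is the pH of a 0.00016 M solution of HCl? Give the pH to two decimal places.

pH = 3.80

HCl is a strong acid and dissociates completely, so [H+] = 0.00016 M.
pH = -log(0.00016) = 3.80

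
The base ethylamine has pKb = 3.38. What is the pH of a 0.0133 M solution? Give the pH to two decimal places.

C2H5NH2 + H2O ⇌ C2H5NH3+ + OH-
Kb = 10^(−3.38) = 4.17 × 10^-4
From the ICE table, Kb = x²/(0.0133 − x) = 4.17 × 10^-4.
Here C₀/Kb ≈ 31.9, so the small-x approximation fails. Use the quadratic:
x = [−0.000417 + √(0.000417² + 2.22e-05)]/2 = 2.16 × 10^-3 M
pOH = −log(2.16 × 10^-3) = 2.67; pH = 14.00 − 2.67 = 11.33

pH = 11.33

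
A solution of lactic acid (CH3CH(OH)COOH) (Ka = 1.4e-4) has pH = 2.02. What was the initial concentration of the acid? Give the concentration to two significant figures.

[H+] = 10^(-2.02) = 9.55 × 10^-3 M = x
Ka = x²/(C₀ − x) ⇒ C₀ = x + x²/Ka
C₀ = 9.55 × 10^-3 + (9.55 × 10^-3)²/(1.4 × 10^-4) = 6.61 × 10^-1 M

C₀ = 6.6 × 10^-1 M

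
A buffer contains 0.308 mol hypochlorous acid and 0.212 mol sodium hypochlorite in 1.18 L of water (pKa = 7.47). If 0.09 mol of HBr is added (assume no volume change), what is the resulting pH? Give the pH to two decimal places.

Added H+ converts OCl- to HOCl: HOCl → 0.398 mol, OCl- → 0.122 mol.
Henderson–Hasselbalch with mole ratio 0.122/0.398: pH = 7.47 + (-0.514)

pH = 6.96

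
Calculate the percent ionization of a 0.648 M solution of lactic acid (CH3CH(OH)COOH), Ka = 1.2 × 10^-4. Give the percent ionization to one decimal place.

1.4%

CH3CH(OH)COOH ⇌ CH3CH(OH)COO- + H+; let x = [H+] at equilibrium.
x ≈ √(Ka·C₀) = √(1.2 × 10^-4 × 0.648) = 8.82 × 10^-3 M
Fraction ionized = 8.82 × 10^-3 / 0.648 = 0.0136 → 1.4%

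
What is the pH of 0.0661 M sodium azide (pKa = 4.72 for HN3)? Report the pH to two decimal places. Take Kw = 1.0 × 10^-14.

N3- is the conjugate base of the weak acid HN3.
Ka = 10^(−4.72) = 1.91 × 10^-5
Kb = Kw/Ka = 1.0×10^-14 / 1.91 × 10^-5 = 5.24 × 10^-10
Kb = [OH-]²/(0.0661 − [OH-]) = 5.24 × 10^-10
Neglecting [OH-] in the denominator: [OH-] = √(5.24 × 10^-10 × 0.0661) = 5.89 × 10^-6 M
pOH = 5.23, so pH = 14.00 − pOH = 8.77

pH = 8.77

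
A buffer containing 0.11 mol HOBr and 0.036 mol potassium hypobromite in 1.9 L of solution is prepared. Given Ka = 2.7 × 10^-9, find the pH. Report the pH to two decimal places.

pH = 8.08

pKa = −log(2.7 × 10^-9) = 8.569
Henderson–Hasselbalch: pH = pKa + log([OBr-]/[HOBr]) = 8.569 + log(0.036/0.11)
pH = 8.569 + (-0.485) = 8.08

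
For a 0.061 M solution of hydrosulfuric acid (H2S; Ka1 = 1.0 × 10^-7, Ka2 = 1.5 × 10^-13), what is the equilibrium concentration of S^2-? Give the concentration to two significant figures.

1.5 × 10^-13 M

First ionization gives [H+] ≈ [HS-] = 7.81 × 10^-5 M.
Second step: Ka2 = [H+][S^2-]/[HS-] ≈ [S^2-] (since [H+] ≈ [HS-]).
So [S^2-] ≈ Ka2.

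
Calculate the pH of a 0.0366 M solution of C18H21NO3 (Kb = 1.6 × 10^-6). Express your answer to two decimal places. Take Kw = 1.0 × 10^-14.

pH = 10.38

C18H21NO3 + H2O ⇌ C18H22NO3+ + OH-
Kb = [OH-]²/(0.0366 − [OH-]) = 1.6 × 10^-6
Neglecting [OH-] in the denominator: [OH-] = √(1.6 × 10^-6 × 0.0366) = 2.42 × 10^-4 M
pOH = −log(2.42 × 10^-4) = 3.62; pH = 14.00 − 3.62 = 10.38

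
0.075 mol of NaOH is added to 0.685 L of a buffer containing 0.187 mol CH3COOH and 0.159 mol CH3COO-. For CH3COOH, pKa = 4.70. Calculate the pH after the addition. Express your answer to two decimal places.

pH = 5.02

After neutralization: n(CH3COOH) = 0.112 mol, n(CH3COO-) = 0.234 mol.
Henderson–Hasselbalch with mole ratio 0.234/0.112: pH = 4.70 + (+0.320)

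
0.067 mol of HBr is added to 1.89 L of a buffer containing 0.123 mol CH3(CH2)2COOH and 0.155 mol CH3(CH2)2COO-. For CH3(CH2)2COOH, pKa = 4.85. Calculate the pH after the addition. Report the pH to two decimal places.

pH = 4.52

Added H+ converts CH3(CH2)2COO- to CH3(CH2)2COOH: CH3(CH2)2COOH → 0.19 mol, CH3(CH2)2COO- → 0.088 mol.
pH = pKa + log([A⁻]/[HA]) = 4.85 + log(0.088/0.19) = 4.85 -0.334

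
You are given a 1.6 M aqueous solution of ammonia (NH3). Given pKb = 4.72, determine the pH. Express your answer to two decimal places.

pH = 11.74

NH3 + H2O ⇌ NH4+ + OH-
Kb = 10^(−4.72) = 1.91 × 10^-5
Kb = x²/(1.6 − x) = 1.91 × 10^-5
Since Kb ≪ C₀, x ≈ √(Kb·C₀) = 5.53 × 10^-3 M.
(x/C₀ = 0.35% < 5%, so the approximation holds.)
pOH = 2.26, so pH = 14.00 − pOH = 11.74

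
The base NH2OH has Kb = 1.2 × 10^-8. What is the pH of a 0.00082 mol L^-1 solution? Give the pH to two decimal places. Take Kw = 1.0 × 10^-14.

NH2OH + H2O ⇌ NH3OH+ + OH-
Kb = x²/(0.00082 − x) = 1.2 × 10^-8
Neglecting x in the denominator: x = √(1.2 × 10^-8 × 0.00082) = 3.14 × 10^-6 M
(x/C₀ = 0.38% < 5%, so the approximation holds.)
pOH = 5.50, so pH = 14.00 − pOH = 8.50

pH = 8.50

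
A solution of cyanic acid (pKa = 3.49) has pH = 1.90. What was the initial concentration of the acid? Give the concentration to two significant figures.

C₀ = 5.0 × 10^-1 M

[H+] = 10^(-1.90) = 1.26 × 10^-2 M = x
Ka = 10^(−3.49) = 3.24 × 10^-4
Ka = x²/(C₀ − x) ⇒ C₀ = x + x²/Ka
C₀ = 1.26 × 10^-2 + (1.26 × 10^-2)²/(3.24 × 10^-4) = 5.03 × 10^-1 M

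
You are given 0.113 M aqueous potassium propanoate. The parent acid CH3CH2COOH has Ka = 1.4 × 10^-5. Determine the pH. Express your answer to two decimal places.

pH = 8.95

CH3CH2COO- is the conjugate base of the weak acid CH3CH2COOH.
Kb = Kw/Ka = 1.0×10^-14 / 1.4 × 10^-5 = 7.14 × 10^-10
From the ICE table, Kb = [OH-]²/(0.113 − [OH-]) = 7.14 × 10^-10.
Since Kb ≪ C₀, [OH-] ≈ √(Kb·C₀) = 8.98 × 10^-6 M.
([OH-]/C₀ = 0.0079% < 5%, so the approximation holds.)
pOH = −log(8.98 × 10^-6) = 5.05; pH = 14.00 − 5.05 = 8.95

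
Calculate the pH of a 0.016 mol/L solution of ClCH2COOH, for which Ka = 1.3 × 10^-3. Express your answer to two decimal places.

ClCH2COOH ⇌ ClCH2COO- + H+
From the ICE table, Ka = [H+]²/(0.016 − [H+]) = 1.3 × 10^-3.
Here C₀/Ka ≈ 12.3, so the small-[H+] approximation fails. Use the quadratic:
[H+] = [−0.0013 + √(0.0013² + 8.32e-05)]/2 = 3.96 × 10^-3 M
pH = −log[H+] = −log(3.96 × 10^-3) = 2.40

pH = 2.40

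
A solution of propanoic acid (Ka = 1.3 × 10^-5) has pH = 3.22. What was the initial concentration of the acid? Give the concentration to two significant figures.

C₀ = 2.9 × 10^-2 M

[H+] = 10^(-3.22) = 6.03 × 10^-4 M = x
Ka = x²/(C₀ − x) ⇒ C₀ = x + x²/Ka
C₀ = 6.03 × 10^-4 + (6.03 × 10^-4)²/(1.3 × 10^-5) = 2.86 × 10^-2 M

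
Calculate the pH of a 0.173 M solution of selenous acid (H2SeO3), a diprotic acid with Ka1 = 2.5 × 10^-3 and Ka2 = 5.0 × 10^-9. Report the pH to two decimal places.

pH = 1.71

Since Ka1 ≫ Ka2, the first ionization dominates [H+].
Ka1 = x²/(0.173 − x) = 2.5 × 10^-3
Solving the quadratic: x = (−Ka1 + √(Ka1² + 4·Ka1·C₀))/2 = 1.96 × 10^-2 M
pH = −log(1.96 × 10^-2) = 1.71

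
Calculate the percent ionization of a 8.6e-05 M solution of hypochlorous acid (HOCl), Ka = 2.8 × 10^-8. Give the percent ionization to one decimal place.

HOCl ⇌ OCl- + H+; let x = [H+] at equilibrium.
x ≈ √(Ka·C₀) = √(2.8 × 10^-8 × 8.6e-05) = 1.55 × 10^-6 M
% ionization = x/C₀ × 100% = 1.55 × 10^-6/8.6e-05 × 100% = 1.8%

1.8%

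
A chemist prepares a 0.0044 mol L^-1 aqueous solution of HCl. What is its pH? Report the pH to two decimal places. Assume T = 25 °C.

pH = 2.36

HCl is a strong acid and dissociates completely, so [H+] = 0.0044 M.
pH = -log(0.0044) = 2.36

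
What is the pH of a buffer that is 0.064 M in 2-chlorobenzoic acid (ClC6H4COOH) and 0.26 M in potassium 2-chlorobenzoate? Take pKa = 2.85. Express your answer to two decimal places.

pH = 3.46

pH = pKa + log([A⁻]/[HA]) = 2.85 + log(0.26/0.064)
pH = 2.85 + (+0.609) = 3.46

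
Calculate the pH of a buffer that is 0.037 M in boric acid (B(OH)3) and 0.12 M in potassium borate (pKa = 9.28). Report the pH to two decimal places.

pH = 9.79

pH = pKa + log([A⁻]/[HA]) = 9.28 + log(0.12/0.037)
pH = 9.28 + (+0.511) = 9.79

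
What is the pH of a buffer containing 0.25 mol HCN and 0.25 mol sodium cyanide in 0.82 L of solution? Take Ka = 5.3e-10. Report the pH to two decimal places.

pKa = −log(5.3 × 10^-10) = 9.276
pH = pKa + log([A⁻]/[HA]) = 9.276 + log(0.25/0.25)
pH = 9.276 + (+0.000) = 9.28

pH = 9.28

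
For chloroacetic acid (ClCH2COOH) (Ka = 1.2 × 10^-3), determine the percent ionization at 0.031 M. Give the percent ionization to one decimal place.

17.8%

ClCH2COOH ⇌ ClCH2COO- + H+; let x = [H+] at equilibrium.
Ka = x²/(C₀ − x); solving the quadratic gives x = 5.53 × 10^-3 M.
Fraction ionized = 5.53 × 10^-3 / 0.031 = 0.1784 → 17.8%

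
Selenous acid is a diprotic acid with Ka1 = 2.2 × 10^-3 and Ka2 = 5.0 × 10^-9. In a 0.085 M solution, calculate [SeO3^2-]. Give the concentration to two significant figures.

5.0 × 10^-9 M

First ionization gives [H+] ≈ [HSeO3-] = 1.26 × 10^-2 M.
Second step: Ka2 = [H+][SeO3^2-]/[HSeO3-] ≈ [SeO3^2-] (since [H+] ≈ [HSeO3-]).
So [SeO3^2-] ≈ Ka2.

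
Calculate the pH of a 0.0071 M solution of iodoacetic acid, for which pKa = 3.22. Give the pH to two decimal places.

ICH2COOH ⇌ ICH2COO- + H+
Ka = 10^(−3.22) = 6.03 × 10^-4
Ka = x²/(0.0071 − x) = 6.03 × 10^-4
x is not negligible relative to C₀; solve x² + 0.000603·x − 4.28e-06 = 0.
x = (−Ka + √(Ka² + 4·Ka·C₀))/2 = 1.79 × 10^-3 M
pH = −log(1.79 × 10^-3) = 2.75

pH = 2.75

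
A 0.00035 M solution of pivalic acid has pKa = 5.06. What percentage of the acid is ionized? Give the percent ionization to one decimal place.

14.6%

(CH3)3CCOOH ⇌ (CH3)3CCOO- + H+; let x = [H+] at equilibrium.
Ka = 10^(−5.06) = 8.71 × 10^-6
Solve x² + 8.71e-06x − 3.05e-09 = 0 → x = 5.10 × 10^-5 M
Fraction ionized = 5.10 × 10^-5 / 0.00035 = 0.1457 → 14.6%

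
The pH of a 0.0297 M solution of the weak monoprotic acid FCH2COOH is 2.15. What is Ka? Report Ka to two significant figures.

[H+] = 10^(-2.15) = 7.08 × 10^-3 M
At equilibrium [HA] = 0.0297 − 7.08 × 10^-3 = 2.26 × 10^-2 M
Ka = [H+][A-]/[HA] = (7.08 × 10^-3)² / 2.26 × 10^-2 = 2.2 × 10^-3

Ka = 2.2 × 10^-3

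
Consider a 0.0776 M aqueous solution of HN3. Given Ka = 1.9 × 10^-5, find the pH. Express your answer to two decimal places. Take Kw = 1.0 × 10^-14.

HN3 ⇌ N3- + H+
From the ICE table, Ka = [H+]²/(0.0776 − [H+]) = 1.9 × 10^-5.
Assume [H+] ≪ 0.0776: [H+] ≈ √(1.9 × 10^-5 × 0.0776) = 1.21 × 10^-3 M
pH = −log(1.21 × 10^-3) = 2.92

pH = 2.92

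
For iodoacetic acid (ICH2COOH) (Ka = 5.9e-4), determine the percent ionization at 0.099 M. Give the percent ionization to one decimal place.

ICH2COOH ⇌ ICH2COO- + H+; let x = [H+] at equilibrium.
Ka = x²/(C₀ − x); solving the quadratic gives x = 7.35 × 10^-3 M.
Fraction ionized = 7.35 × 10^-3 / 0.099 = 0.0742 → 7.4%

7.4%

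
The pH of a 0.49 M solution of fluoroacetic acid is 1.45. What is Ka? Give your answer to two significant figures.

Ka = 2.8 × 10^-3

[H+] = 10^(-1.45) = 3.55 × 10^-2 M
At equilibrium [HA] = 0.49 − 3.55 × 10^-2 = 4.55 × 10^-1 M
Ka = [H+][A-]/[HA] = (3.55 × 10^-2)² / 4.55 × 10^-1 = 2.8 × 10^-3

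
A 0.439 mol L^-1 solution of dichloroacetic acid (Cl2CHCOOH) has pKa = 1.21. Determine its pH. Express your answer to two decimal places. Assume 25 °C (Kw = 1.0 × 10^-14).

Cl2CHCOOH ⇌ Cl2CHCOO- + H+
Ka = 10^(−1.21) = 6.17 × 10^-2
Ka = x²/(0.439 − x) = 6.17 × 10^-2
Here C₀/Ka ≈ 7.12, so the small-x approximation fails. Use the quadratic:
x = [−0.0617 + √(0.0617² + 0.108)]/2 = 1.37 × 10^-1 M
pH = −log(1.37 × 10^-1) = 0.86

pH = 0.86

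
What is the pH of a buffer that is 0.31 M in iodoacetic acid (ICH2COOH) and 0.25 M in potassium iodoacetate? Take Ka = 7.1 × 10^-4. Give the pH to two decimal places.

pKa = −log(7.1 × 10^-4) = 3.149
Henderson–Hasselbalch: pH = pKa + log([ICH2COO-]/[ICH2COOH]) = 3.149 + log(0.25/0.31)
pH = 3.149 + (-0.093) = 3.06

pH = 3.06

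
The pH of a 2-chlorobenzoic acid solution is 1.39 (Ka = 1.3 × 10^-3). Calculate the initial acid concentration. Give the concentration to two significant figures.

C₀ = 1.3 M

[H+] = 10^(-1.39) = 4.07 × 10^-2 M = x
Ka = x²/(C₀ − x) ⇒ C₀ = x + x²/Ka
C₀ = 4.07 × 10^-2 + (4.07 × 10^-2)²/(1.3 × 10^-3) = 1.31 M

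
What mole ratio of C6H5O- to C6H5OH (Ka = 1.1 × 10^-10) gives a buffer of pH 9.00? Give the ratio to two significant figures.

pKa = -log(1.1 × 10^-10) = 9.959
pH = pKa + log(r) ⇒ log(r) = 9.00 − 9.959 = -0.959
r = [C6H5O-]/[C6H5OH] = 10^(-0.959) = 0.11

ratio = 0.11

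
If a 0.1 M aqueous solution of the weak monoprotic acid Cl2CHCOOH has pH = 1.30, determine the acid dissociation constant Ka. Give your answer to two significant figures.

[H+] = 10^(-1.30) = 5.01 × 10^-2 M
At equilibrium [HA] = 0.1 − 5.01 × 10^-2 = 4.99 × 10^-2 M
Ka = [H+][A-]/[HA] = (5.01 × 10^-2)² / 4.99 × 10^-2 = 5.0 × 10^-2

Ka = 5.0 × 10^-2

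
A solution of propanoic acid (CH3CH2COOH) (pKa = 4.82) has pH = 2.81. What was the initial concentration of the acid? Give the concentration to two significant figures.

[H+] = 10^(-2.81) = 1.55 × 10^-3 M = x
Ka = 10^(−4.82) = 1.51 × 10^-5
Ka = x²/(C₀ − x) ⇒ C₀ = x + x²/Ka
C₀ = 1.55 × 10^-3 + (1.55 × 10^-3)²/(1.51 × 10^-5) = 1.61 × 10^-1 M

C₀ = 1.6 × 10^-1 M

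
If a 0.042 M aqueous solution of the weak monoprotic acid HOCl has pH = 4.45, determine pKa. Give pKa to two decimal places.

pKa = 7.52

[H+] = 10^(-4.45) = 3.55 × 10^-5 M
At equilibrium [HA] = 0.042 − 3.55 × 10^-5 = 4.20 × 10^-2 M
Ka = [H+][A-]/[HA] = (3.55 × 10^-5)² / 4.20 × 10^-2 = 3.00 × 10^-8
pKa = -log(3.00 × 10^-8) = 7.52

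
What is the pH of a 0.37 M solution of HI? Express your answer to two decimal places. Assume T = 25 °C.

HI is a strong acid and dissociates completely, so [H+] = 0.37 M.
pH = -log(0.37) = 0.43

pH = 0.43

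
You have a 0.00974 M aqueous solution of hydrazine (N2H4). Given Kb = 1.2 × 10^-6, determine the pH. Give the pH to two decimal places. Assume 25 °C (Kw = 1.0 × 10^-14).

pH = 10.03

N2H4 + H2O ⇌ N2H5+ + OH-
From the ICE table, Kb = [OH-]²/(0.00974 − [OH-]) = 1.2 × 10^-6.
Since Kb ≪ C₀, [OH-] ≈ √(Kb·C₀) = 1.08 × 10^-4 M.
Check: 1.1% ionized — well under 5%, approximation valid.
pOH = −log(1.08 × 10^-4) = 3.97; pH = 14.00 − 3.97 = 10.03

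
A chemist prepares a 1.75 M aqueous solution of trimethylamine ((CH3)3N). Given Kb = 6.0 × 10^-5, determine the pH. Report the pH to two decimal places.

pH = 12.01

(CH3)3N + H2O ⇌ (CH3)3NH+ + OH-
Kb = [OH-]²/(1.75 − [OH-]) = 6.0 × 10^-5
Neglecting [OH-] in the denominator: [OH-] = √(6.0 × 10^-5 × 1.75) = 1.02 × 10^-2 M
pOH = 1.99, so pH = 14.00 − pOH = 12.01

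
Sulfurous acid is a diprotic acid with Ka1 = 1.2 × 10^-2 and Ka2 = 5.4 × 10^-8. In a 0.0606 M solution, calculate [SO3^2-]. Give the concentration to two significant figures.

5.4 × 10^-8 M

First ionization gives [H+] ≈ [HSO3-] = 2.16 × 10^-2 M.
Second step: Ka2 = [H+][SO3^2-]/[HSO3-] ≈ [SO3^2-] (since [H+] ≈ [HSO3-]).
So [SO3^2-] ≈ Ka2.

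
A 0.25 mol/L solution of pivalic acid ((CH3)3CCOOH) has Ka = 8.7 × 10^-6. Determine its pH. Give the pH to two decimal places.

pH = 2.83

(CH3)3CCOOH ⇌ (CH3)3CCOO- + H+
From the ICE table, Ka = [H+]²/(0.25 − [H+]) = 8.7 × 10^-6.
Neglecting [H+] in the denominator: [H+] = √(8.7 × 10^-6 × 0.25) = 1.47 × 10^-3 M
Check: 0.59% ionized — well under 5%, approximation valid.
pH = −log[H+] = −log(1.47 × 10^-3) = 2.83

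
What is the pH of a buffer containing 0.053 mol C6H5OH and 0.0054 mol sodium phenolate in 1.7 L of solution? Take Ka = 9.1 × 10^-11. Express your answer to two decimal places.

pH = 9.05

pKa = −log(9.1 × 10^-11) = 10.041
Using pH = pKa + log([base]/[acid]) with [base]/[acid] = 0.0054/0.053:
pH = 10.041 + (-0.992) = 9.05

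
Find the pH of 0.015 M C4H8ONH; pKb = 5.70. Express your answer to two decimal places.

C4H8ONH + H2O ⇌ C4H8ONH2+ + OH-
Kb = 10^(−5.70) = 2.00 × 10^-6
Let x = [OH-] at equilibrium. Kb = x²/(0.015 − x).
Since Kb ≪ C₀, x ≈ √(Kb·C₀) = 1.73 × 10^-4 M.
Check: 1.2% ionized — well under 5%, approximation valid.
pOH = −log(1.73 × 10^-4) = 3.76; pH = 14.00 − 3.76 = 10.24

pH = 10.24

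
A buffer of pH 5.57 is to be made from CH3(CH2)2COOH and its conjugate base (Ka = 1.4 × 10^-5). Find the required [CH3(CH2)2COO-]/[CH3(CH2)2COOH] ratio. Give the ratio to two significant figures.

pKa = -log(1.4 × 10^-5) = 4.854
pH = pKa + log(r) ⇒ log(r) = 5.57 − 4.854 = +0.716
r = [CH3(CH2)2COO-]/[CH3(CH2)2COOH] = 10^(+0.716) = 5.2

ratio = 5.2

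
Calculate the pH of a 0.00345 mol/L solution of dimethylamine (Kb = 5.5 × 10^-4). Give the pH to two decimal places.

(CH3)2NH + H2O ⇌ (CH3)2NH2+ + OH-
From the ICE table, Kb = [OH-]²/(0.00345 − [OH-]) = 5.5 × 10^-4.
[OH-] is not negligible relative to C₀; solve [OH-]² + 0.00055·[OH-] − 1.9e-06 = 0.
[OH-] = (−Kb + √(Kb² + 4·Kb·C₀))/2 = 1.13 × 10^-3 M
pOH = 2.95, so pH = 14.00 − pOH = 11.05

pH = 11.05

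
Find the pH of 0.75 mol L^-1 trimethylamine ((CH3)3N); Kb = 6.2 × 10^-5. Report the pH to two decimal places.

(CH3)3N + H2O ⇌ (CH3)3NH+ + OH-
From the ICE table, Kb = [OH-]²/(0.75 − [OH-]) = 6.2 × 10^-5.
Since Kb ≪ C₀, [OH-] ≈ √(Kb·C₀) = 6.82 × 10^-3 M.
pOH = 2.17, so pH = 14.00 − pOH = 11.83

pH = 11.83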